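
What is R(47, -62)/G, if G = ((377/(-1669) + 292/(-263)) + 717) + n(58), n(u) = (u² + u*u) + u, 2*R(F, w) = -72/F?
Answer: -7901046/77381571787 ≈ -0.00010210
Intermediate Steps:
R(F, w) = -36/F (R(F, w) = (-72/F)/2 = -36/F)
n(u) = u + 2*u² (n(u) = (u² + u²) + u = 2*u² + u = u + 2*u²)
G = 3292832842/438947 (G = ((377/(-1669) + 292/(-263)) + 717) + 58*(1 + 2*58) = ((377*(-1/1669) + 292*(-1/263)) + 717) + 58*(1 + 116) = ((-377/1669 - 292/263) + 717) + 58*117 = (-586499/438947 + 717) + 6786 = 314138500/438947 + 6786 = 3292832842/438947 ≈ 7501.7)
R(47, -62)/G = (-36/47)/(3292832842/438947) = -36*1/47*(438947/3292832842) = -36/47*438947/3292832842 = -7901046/77381571787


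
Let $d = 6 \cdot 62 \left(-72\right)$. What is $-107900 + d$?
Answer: $-134684$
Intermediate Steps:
$d = -26784$ ($d = 372 \left(-72\right) = -26784$)
$-107900 + d = -107900 - 26784 = -134684$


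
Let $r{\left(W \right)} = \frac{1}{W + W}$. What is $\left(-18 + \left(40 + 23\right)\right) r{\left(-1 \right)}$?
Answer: $- \frac{45}{2} \approx -22.5$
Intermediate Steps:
$r{\left(W \right)} = \frac{1}{2 W}$
$\left(-18 + \left(40 + 23\right)\right) r{\left(-1 \right)} = \left(-18 + \left(40 + 23\right)\right) \frac{1}{2 \left(-1\right)} = \left(-18 + 63\right) \frac{1}{2} \left(-1\right) = 45 \left(- \frac{1}{2}\right) = - \frac{45}{2}$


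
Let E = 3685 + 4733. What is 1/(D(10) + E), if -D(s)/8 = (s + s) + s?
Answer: 1/8178 ≈ 0.00012228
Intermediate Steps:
E = 8418
D(s) = -24*s (D(s) = -8*((s + s) + s) = -8*(2*s + s) = -24*s)
1/(D(10) + E) = 1/(-24*10 + 8418) = 1/(-240 + 8418) = 1/8178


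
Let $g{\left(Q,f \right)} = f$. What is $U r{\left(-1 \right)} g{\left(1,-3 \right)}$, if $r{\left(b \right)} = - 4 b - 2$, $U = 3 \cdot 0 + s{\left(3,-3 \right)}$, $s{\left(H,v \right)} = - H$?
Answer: $18$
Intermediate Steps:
$U = -3$ ($U = 3 \cdot 0 - 3 = 0 - 3 = -3$)
$r{\left(b \right)} = -2 - 4 b$
$U r{\left(-1 \right)} g{\left(1,-3 \right)} = - 3 \left(-2 - -4\right) \left(-3\right) = - 3 \left(-2 + 4\right) \left(-3\right) = \left(-3\right) 2 \left(-3\right) = \left(-6\right) \left(-3\right) = 18$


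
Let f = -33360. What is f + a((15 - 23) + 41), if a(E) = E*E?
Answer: -32271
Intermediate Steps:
a(E) = E**2
f + a((15 - 23) + 41) = -33360 + ((15 - 23) + 41)**2 = -33360 + (-8 + 41)**2 = -33360 + 33**2 = -33360 + 1089 = -32271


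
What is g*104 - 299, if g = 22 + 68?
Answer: 9061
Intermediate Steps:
g = 90
g*104 - 299 = 90*104 - 299 = 9360 - 299 = 9061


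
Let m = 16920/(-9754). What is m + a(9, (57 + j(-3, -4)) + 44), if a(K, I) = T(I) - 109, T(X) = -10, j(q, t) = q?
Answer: -588823/4877 ≈ -120.73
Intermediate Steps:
a(K, I) = -119 (a(K, I) = -10 - 109 = -119)
m = -8460/4877 (m = 16920*(-1/9754) = -8460/4877 ≈ -1.7347)
m + a(9, (57 + j(-3, -4)) + 44) = -8460/4877 - 119 = -588823/4877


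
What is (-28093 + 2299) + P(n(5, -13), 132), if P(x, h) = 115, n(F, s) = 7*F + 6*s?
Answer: -25679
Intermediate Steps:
n(F, s) = 6*s + 7*F
(-28093 + 2299) + P(n(5, -13), 132) = (-28093 + 2299) + 115 = -25794 + 115 = -25679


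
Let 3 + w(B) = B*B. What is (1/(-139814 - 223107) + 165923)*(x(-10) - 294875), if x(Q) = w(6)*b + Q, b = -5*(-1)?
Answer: -17747136875687040/362921 ≈ -4.8901e+10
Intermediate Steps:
b = 5
w(B) = -3 + B² (w(B) = -3 + B*B = -3 + B²)
x(Q) = 165 + Q (x(Q) = (-3 + 6²)*5 + Q = (-3 + 36)*5 + Q = 33*5 + Q = 165 + Q)
(1/(-139814 - 223107) + 165923)*(x(-10) - 294875) = (1/(-139814 - 223107) + 165923)*((165 - 10) - 294875) = (1/(-362921) + 165923)*(155 - 294875) = (-1/362921 + 165923)*(-294720) = (60216941082/362921)*(-294720) = -17747136875687040/362921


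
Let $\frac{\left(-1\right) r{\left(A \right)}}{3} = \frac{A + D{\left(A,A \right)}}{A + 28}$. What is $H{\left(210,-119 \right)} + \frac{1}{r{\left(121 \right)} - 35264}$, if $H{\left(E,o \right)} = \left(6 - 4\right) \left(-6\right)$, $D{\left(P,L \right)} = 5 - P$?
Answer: $- \frac{63052361}{5254351} \approx -12.0$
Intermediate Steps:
$H{\left(E,o \right)} = -12$ ($H{\left(E,o \right)} = 2 \left(-6\right) = -12$)
$r{\left(A \right)} = - \frac{15}{28 + A}$ ($r{\left(A \right)} = - 3 \frac{A - \left(-5 + A\right)}{A + 28} = - 3 \frac{5}{28 + A} = - \frac{15}{28 + A}$)
$H{\left(210,-119 \right)} + \frac{1}{r{\left(121 \right)} - 35264} = -12 + \frac{1}{- \frac{15}{28 + 121} - 35264} = -12 + \frac{1}{- \frac{15}{149} - 35264} = -12 + \frac{1}{- \frac{5254351}{149}} = -12 - \frac{149}{5254351} = - \frac{63052361}{5254351}$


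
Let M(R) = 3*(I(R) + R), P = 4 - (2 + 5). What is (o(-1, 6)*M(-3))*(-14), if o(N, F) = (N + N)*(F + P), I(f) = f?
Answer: -1512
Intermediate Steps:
P = -3 (P = 4 - 1*7 = 4 - 7 = -3)
M(R) = 6*R (M(R) = 3*(R + R) = 3*(2*R) = 6*R)
o(N, F) = 2*N*(-3 + F) (o(N, F) = (N + N)*(F - 3) = (2*N)*(-3 + F) = 2*N*(-3 + F))
(o(-1, 6)*M(-3))*(-14) = ((2*(-1)*(-3 + 6))*(6*(-3)))*(-14) = ((2*(-1)*3)*(-18))*(-14) = -6*(-18)*(-14) = 108*(-14) = -1512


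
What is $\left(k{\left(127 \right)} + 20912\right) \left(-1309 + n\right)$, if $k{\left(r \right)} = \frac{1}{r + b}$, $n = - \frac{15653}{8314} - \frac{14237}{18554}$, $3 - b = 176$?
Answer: $- \frac{24329238617929423}{886983247} \approx -2.7429 \cdot 10^{7}$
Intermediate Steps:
$b = -173$ ($b = 3 - 176 = -173$)
$n = - \frac{102198045}{38564489}$ ($n = \left(-15653\right) \frac{1}{8314} - \frac{14237}{18554} = - \frac{15653}{8314} - \frac{14237}{18554} = - \frac{102198045}{38564489} \approx -2.6501$)
$k{\left(r \right)} = \frac{1}{-173 + r}$ ($k{\left(r \right)} = \frac{1}{r - 173} = \frac{1}{-173 + r}$)
$\left(k{\left(127 \right)} + 20912\right) \left(-1309 + n\right) = \left(\frac{1}{-173 + 127} + 20912\right) \left(-1309 - \frac{102198045}{38564489}\right) = \left(\frac{1}{-46} + 20912\right) \left(- \frac{50583114146}{38564489}\right) = \left(- \frac{1}{46} + 20912\right) \left(- \frac{50583114146}{38564489}\right) = \frac{961951}{46} \left(- \frac{50583114146}{38564489}\right) = - \frac{24329238617929423}{886983247}$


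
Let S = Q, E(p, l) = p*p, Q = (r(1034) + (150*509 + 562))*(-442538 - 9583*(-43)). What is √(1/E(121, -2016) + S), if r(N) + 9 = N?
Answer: 2*I*√8691858243593/121 ≈ 48731.0*I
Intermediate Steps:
r(N) = -9 + N
Q = -2374662453 (Q = ((-9 + 1034) + (150*509 + 562))*(-442538 - 9583*(-43)) = (1025 + (76350 + 562))*(-442538 + 412069) = (1025 + 76912)*(-30469) = 77937*(-30469) = -2374662453)
E(p, l) = p²
S = -2374662453
√(1/E(121, -2016) + S) = √(1/(121²) - 2374662453) = √(1/14641 - 2374662453) = √(-34767432974372/14641) = 2*I*√8691858243593/121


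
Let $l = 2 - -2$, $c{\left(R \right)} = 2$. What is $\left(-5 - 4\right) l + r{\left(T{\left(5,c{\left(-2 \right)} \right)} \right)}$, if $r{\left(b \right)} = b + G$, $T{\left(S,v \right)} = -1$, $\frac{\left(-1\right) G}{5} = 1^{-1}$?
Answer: $-42$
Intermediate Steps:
$G = -5$ ($G = - \frac{5}{1} = \left(-5\right) 1 = -5$)
$l = 4$ ($l = 2 + 2 = 4$)
$r{\left(b \right)} = -5 + b$ ($r{\left(b \right)} = b - 5 = -5 + b$)
$\left(-5 - 4\right) l + r{\left(T{\left(5,c{\left(-2 \right)} \right)} \right)} = \left(-5 - 4\right) 4 - 6 = \left(-9\right) 4 - 6 = -36 - 6 = -42$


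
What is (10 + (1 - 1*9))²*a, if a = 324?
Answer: 1296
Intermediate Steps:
(10 + (1 - 1*9))²*a = (10 + (1 - 1*9))²*324 = (10 + (1 - 9))²*324 = (10 - 8)²*324 = 2²*324 = 4*324 = 1296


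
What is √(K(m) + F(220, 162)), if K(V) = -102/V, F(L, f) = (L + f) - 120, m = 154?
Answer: √1549471/77 ≈ 16.166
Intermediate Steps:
F(L, f) = -120 + L + f
√(K(m) + F(220, 162)) = √(-102/154 + (-120 + 220 + 162)) = √(-102*1/154 + 262) = √(-51/77 + 262) = √(20123/77) = √1549471/77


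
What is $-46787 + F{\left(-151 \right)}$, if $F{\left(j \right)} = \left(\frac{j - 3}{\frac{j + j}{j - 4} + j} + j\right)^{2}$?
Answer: $- \frac{12968467878794}{533748609} \approx -24297.0$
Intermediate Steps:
$F{\left(j \right)} = \left(j + \frac{-3 + j}{j + \frac{2 j}{-4 + j}}\right)^{2}$ ($F{\left(j \right)} = \left(\frac{-3 + j}{\frac{2 j}{-4 + j} + j} + j\right)^{2} = \left(\frac{-3 + j}{j + \frac{2 j}{-4 + j}} + j\right)^{2} = \left(j + \frac{-3 + j}{j + \frac{2 j}{-4 + j}}\right)^{2}$)
$-46787 + F{\left(-151 \right)} = -46787 + \frac{\left(12 + \left(-151\right)^{3} - \left(-151\right)^{2} - -1057\right)^{2}}{22801 \left(-2 - 151\right)^{2}} = -46787 + \frac{\left(12 - 3442951 - 22801 + 1057\right)^{2}}{22801 \cdot 23409} = -46787 + \frac{1}{22801} \cdot \frac{1}{23409} \left(12 - 3442951 - 22801 + 1057\right)^{2} = -46787 + \frac{1}{22801} \cdot \frac{1}{23409} \left(-3464683\right)^{2} = -46787 + \frac{1}{22801} \cdot \frac{1}{23409} \cdot 12004028290489 = -46787 + \frac{12004028290489}{533748609} = - \frac{12968467878794}{533748609}$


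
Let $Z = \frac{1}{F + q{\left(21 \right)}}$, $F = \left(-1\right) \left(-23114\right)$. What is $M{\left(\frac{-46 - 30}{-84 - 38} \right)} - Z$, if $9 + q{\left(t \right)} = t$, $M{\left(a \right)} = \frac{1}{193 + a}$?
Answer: $\frac{45125}{8811006} \approx 0.0051214$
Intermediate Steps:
$F = 23114$
$q{\left(t \right)} = -9 + t$
$Z = \frac{1}{23126}$ ($Z = \frac{1}{23114 + \left(-9 + 21\right)} = \frac{1}{23114 + 12} = \frac{1}{23126} \approx 4.3241 \cdot 10^{-5}$)
$M{\left(\frac{-46 - 30}{-84 - 38} \right)} - Z = \frac{1}{193 + \frac{-46 - 30}{-84 - 38}} - \frac{1}{23126} = \frac{1}{193 - \frac{76}{-122}} - \frac{1}{23126} = \frac{1}{193 - - \frac{38}{61}} - \frac{1}{23126} = \frac{1}{193 + \frac{38}{61}} - \frac{1}{23126} = \frac{1}{\frac{11811}{61}} - \frac{1}{23126} = \frac{61}{11811} - \frac{1}{23126} = \frac{45125}{8811006}$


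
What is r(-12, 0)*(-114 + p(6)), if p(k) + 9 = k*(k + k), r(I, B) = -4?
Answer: 204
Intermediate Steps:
p(k) = -9 + 2*k**2 (p(k) = -9 + k*(k + k) = -9 + k*(2*k) = -9 + 2*k**2)
r(-12, 0)*(-114 + p(6)) = -4*(-114 + (-9 + 2*6**2)) = -4*(-114 + (-9 + 2*36)) = -4*(-114 + (-9 + 72)) = -4*(-114 + 63) = -4*(-51) = 204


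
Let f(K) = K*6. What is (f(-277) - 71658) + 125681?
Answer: 52361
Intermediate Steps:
f(K) = 6*K
(f(-277) - 71658) + 125681 = (6*(-277) - 71658) + 125681 = (-1662 - 71658) + 125681 = -73320 + 125681 = 52361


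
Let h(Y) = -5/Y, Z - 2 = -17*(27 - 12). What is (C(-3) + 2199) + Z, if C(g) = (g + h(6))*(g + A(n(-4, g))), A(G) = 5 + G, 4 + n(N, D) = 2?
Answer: 1946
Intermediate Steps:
n(N, D) = -2 (n(N, D) = -4 + 2 = -2)
Z = -253 (Z = 2 - 17*(27 - 12) = 2 - 17*15 = 2 - 255 = -253)
C(g) = (3 + g)*(-⅚ + g) (C(g) = (g - 5/6)*(g + (5 - 2)) = (g - 5*⅙)*(g + 3) = (g - ⅚)*(3 + g) = (-⅚ + g)*(3 + g) = (3 + g)*(-⅚ + g))
(C(-3) + 2199) + Z = ((-5/2 + (-3)² + (13/6)*(-3)) + 2199) - 253 = ((-5/2 + 9 - 13/2) + 2199) - 253 = (0 + 2199) - 253 = 2199 - 253 = 1946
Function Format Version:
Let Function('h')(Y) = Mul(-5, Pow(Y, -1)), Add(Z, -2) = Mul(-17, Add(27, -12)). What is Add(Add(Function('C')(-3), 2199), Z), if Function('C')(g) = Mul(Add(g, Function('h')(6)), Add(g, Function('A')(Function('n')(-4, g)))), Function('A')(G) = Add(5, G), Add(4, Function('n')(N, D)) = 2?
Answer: 1946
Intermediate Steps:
Function('n')(N, D) = -2 (Function('n')(N, D) = Add(-4, 2) = -2)
Z = -253 (Z = Add(2, Mul(-17, Add(27, -12))) = Add(2, Mul(-17, 15)) = Add(2, -255) = -253)
Function('C')(g) = Mul(Add(3, g), Add(Rational(-5, 6), g)) (Function('C')(g) = Mul(Add(g, Mul(-5, Pow(6, -1))), Add(g, Add(5, -2))) = Mul(Add(g, Mul(-5, Rational(1, 6))), Add(g, 3)) = Mul(Add(g, Rational(-5, 6)), Add(3, g)) = Mul(Add(Rational(-5, 6), g), Add(3, g)) = Mul(Add(3, g), Add(Rational(-5, 6), g)))
Add(Add(Function('C')(-3), 2199), Z) = Add(Add(Add(Rational(-5, 2), Pow(-3, 2), Mul(Rational(13, 6), -3)), 2199), -253) = Add(Add(Add(Rational(-5, 2), 9, Rational(-13, 2)), 2199), -253) = Add(Add(0, 2199), -253) = Add(2199, -253) = 1946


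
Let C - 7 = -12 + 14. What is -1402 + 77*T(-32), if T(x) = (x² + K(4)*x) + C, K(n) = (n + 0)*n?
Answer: 38715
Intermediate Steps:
C = 9 (C = 7 + (-12 + 14) = 7 + 2 = 9)
K(n) = n² (K(n) = n*n = n²)
T(x) = 9 + x² + 16*x (T(x) = (x² + 4²*x) + 9 = (x² + 16*x) + 9 = 9 + x² + 16*x)
-1402 + 77*T(-32) = -1402 + 77*(9 + (-32)² + 16*(-32)) = -1402 + 77*(9 + 1024 - 512) = -1402 + 77*521 = -1402 + 40117 = 38715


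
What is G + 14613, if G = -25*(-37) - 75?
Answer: 15463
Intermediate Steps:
G = 850 (G = 925 - 75 = 850)
G + 14613 = 850 + 14613 = 15463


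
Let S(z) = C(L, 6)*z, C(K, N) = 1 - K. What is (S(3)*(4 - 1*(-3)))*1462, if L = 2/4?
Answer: 15351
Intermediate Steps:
L = 1/2 (L = 2*(1/4) = 1/2 ≈ 0.50000)
S(z) = z/2 (S(z) = (1 - 1*1/2)*z = (1 - 1/2)*z = z/2)
(S(3)*(4 - 1*(-3)))*1462 = (((1/2)*3)*(4 - 1*(-3)))*1462 = (3*(4 + 3)/2)*1462 = ((3/2)*7)*1462 = (21/2)*1462 = 15351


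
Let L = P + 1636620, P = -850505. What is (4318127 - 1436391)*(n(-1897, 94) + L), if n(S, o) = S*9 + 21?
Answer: 2216236533368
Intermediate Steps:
n(S, o) = 21 + 9*S (n(S, o) = 9*S + 21 = 21 + 9*S)
L = 786115 (L = -850505 + 1636620 = 786115)
(4318127 - 1436391)*(n(-1897, 94) + L) = (4318127 - 1436391)*((21 + 9*(-1897)) + 786115) = 2881736*((21 - 17073) + 786115) = 2881736*(-17052 + 786115) = 2881736*769063 = 2216236533368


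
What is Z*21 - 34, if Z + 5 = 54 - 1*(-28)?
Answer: 1583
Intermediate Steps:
Z = 77 (Z = -5 + (54 - 1*(-28)) = -5 + (54 + 28) = -5 + 82 = 77)
Z*21 - 34 = 77*21 - 34 = 1617 - 34 = 1583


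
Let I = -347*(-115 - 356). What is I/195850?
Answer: 163437/195850 ≈ 0.83450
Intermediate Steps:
I = 163437 (I = -347*(-471) = 163437)
I/195850 = 163437/195850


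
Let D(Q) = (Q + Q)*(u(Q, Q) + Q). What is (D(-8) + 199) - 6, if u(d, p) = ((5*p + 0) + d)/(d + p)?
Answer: 273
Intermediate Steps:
u(d, p) = (d + 5*p)/(d + p) (u(d, p) = (5*p + d)/(d + p) = (d + 5*p)/(d + p))
D(Q) = 2*Q*(3 + Q) (D(Q) = (Q + Q)*((Q + 5*Q)/(Q + Q) + Q) = (2*Q)*((6*Q)/((2*Q)) + Q) = (2*Q)*((1/(2*Q))*(6*Q) + Q) = (2*Q)*(3 + Q) = 2*Q*(3 + Q))
(D(-8) + 199) - 6 = (2*(-8)*(3 - 8) + 199) - 6 = (2*(-8)*(-5) + 199) - 6 = (80 + 199) - 6 = 279 - 6 = 273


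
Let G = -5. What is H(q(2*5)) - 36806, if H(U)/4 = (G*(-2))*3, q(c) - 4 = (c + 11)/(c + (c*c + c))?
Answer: -36686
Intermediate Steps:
q(c) = 4 + (11 + c)/(c**2 + 2*c) (q(c) = 4 + (c + 11)/(c + (c*c + c)) = 4 + (11 + c)/(c + (c**2 + c)) = 4 + (11 + c)/(c + (c + c**2)) = 4 + (11 + c)/(c**2 + 2*c))
H(U) = 120 (H(U) = 4*(-5*(-2)*3) = 4*(10*3) = 4*30 = 120)
H(q(2*5)) - 36806 = 120 - 36806 = -36686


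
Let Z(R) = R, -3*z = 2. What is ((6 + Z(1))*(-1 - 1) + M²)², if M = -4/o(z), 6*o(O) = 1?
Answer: 315844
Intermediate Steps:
z = -⅔ (z = -⅓*2 = -⅔ ≈ -0.66667)
o(O) = ⅙ (o(O) = (⅙)*1 = ⅙)
M = -24 (M = -4/⅙ = -4*6 = -24)
((6 + Z(1))*(-1 - 1) + M²)² = ((6 + 1)*(-1 - 1) + (-24)²)² = (7*(-2) + 576)² = (-14 + 576)² = 562² = 315844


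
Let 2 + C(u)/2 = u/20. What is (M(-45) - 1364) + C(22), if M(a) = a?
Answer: -7054/5 ≈ -1410.8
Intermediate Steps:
C(u) = -4 + u/10 (C(u) = -4 + 2*(u/20) = -4 + u/10)
(M(-45) - 1364) + C(22) = (-45 - 1364) + (-4 + (⅒)*22) = -1409 + (-4 + 11/5) = -1409 - 9/5 = -7054/5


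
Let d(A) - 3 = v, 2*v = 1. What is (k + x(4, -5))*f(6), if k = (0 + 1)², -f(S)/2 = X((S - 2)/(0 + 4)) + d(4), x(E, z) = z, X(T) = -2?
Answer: 12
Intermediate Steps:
v = ½ (v = (½)*1 = ½ ≈ 0.50000)
d(A) = 7/2 (d(A) = 3 + ½ = 7/2)
f(S) = -3 (f(S) = -2*(-2 + 7/2) = -2*3/2 = -3)
k = 1 (k = 1² = 1)
(k + x(4, -5))*f(6) = (1 - 5)*(-3) = -4*(-3) = 12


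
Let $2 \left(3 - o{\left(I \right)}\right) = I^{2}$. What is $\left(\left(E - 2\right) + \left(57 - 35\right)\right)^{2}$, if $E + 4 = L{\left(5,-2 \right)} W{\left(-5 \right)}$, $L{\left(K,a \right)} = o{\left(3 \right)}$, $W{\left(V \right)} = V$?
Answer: $\frac{2209}{4} \approx 552.25$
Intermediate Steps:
$o{\left(I \right)} = 3 - \frac{I^{2}}{2}$
$L{\left(K,a \right)} = - \frac{3}{2}$ ($L{\left(K,a \right)} = 3 - \frac{3^{2}}{2} = 3 - \frac{9}{2} = - \frac{3}{2}$)
$E = \frac{7}{2}$ ($E = -4 - - \frac{15}{2} = -4 + \frac{15}{2} = \frac{7}{2} \approx 3.5$)
$\left(\left(E - 2\right) + \left(57 - 35\right)\right)^{2} = \left(\left(\frac{7}{2} - 2\right) + \left(57 - 35\right)\right)^{2} = \left(\frac{3}{2} + \left(57 - 35\right)\right)^{2} = \left(\frac{3}{2} + 22\right)^{2} = \left(\frac{47}{2}\right)^{2} = \frac{2209}{4}$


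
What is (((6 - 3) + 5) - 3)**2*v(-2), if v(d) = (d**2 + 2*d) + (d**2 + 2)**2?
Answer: 900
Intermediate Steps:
v(d) = d**2 + (2 + d**2)**2 + 2*d (v(d) = (d**2 + 2*d) + (2 + d**2)**2 = d**2 + (2 + d**2)**2 + 2*d)
(((6 - 3) + 5) - 3)**2*v(-2) = (((6 - 3) + 5) - 3)**2*((-2)**2 + (2 + (-2)**2)**2 + 2*(-2)) = ((3 + 5) - 3)**2*(4 + (2 + 4)**2 - 4) = (8 - 3)**2*(4 + 6**2 - 4) = 5**2*(4 + 36 - 4) = 25*36 = 900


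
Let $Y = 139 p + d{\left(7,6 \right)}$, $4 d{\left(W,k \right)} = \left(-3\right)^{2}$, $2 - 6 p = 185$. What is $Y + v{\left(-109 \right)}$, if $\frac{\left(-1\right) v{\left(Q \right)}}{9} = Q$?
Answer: $- \frac{13025}{4} \approx -3256.3$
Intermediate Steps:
$p = - \frac{61}{2}$ ($p = \frac{1}{3} - \frac{185}{6} = - \frac{61}{2} \approx -30.5$)
$d{\left(W,k \right)} = \frac{9}{4}$ ($d{\left(W,k \right)} = \frac{\left(-3\right)^{2}}{4} = \frac{1}{4} \cdot 9 = \frac{9}{4}$)
$v{\left(Q \right)} = - 9 Q$
$Y = - \frac{16949}{4}$ ($Y = 139 \left(- \frac{61}{2}\right) + \frac{9}{4} = - \frac{8479}{2} + \frac{9}{4} = - \frac{16949}{4} \approx -4237.3$)
$Y + v{\left(-109 \right)} = - \frac{16949}{4} - -981 = - \frac{16949}{4} + 981 = - \frac{13025}{4}$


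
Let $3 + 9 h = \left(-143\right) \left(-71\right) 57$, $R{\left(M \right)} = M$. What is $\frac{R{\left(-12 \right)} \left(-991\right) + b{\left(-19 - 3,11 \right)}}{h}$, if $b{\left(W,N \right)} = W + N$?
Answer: $\frac{11881}{64302} \approx 0.18477$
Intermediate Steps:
$b{\left(W,N \right)} = N + W$
$h = 64302$ ($h = - \frac{1}{3} + \frac{\left(-143\right) \left(-71\right) 57}{9} = - \frac{1}{3} + \frac{10153 \cdot 57}{9} = - \frac{1}{3} + \frac{1}{9} \cdot 578721 = - \frac{1}{3} + \frac{192907}{3} = 64302$)
$\frac{R{\left(-12 \right)} \left(-991\right) + b{\left(-19 - 3,11 \right)}}{h} = \frac{\left(-12\right) \left(-991\right) + \left(11 - 22\right)}{64302} = \left(11892 + \left(11 - 22\right)\right) \frac{1}{64302} = \left(11892 - 11\right) \frac{1}{64302} = 11881 \cdot \frac{1}{64302} = \frac{11881}{64302}$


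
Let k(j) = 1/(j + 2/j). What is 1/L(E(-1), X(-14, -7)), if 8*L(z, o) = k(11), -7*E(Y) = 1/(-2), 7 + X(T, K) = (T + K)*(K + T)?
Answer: 984/11 ≈ 89.455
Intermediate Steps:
X(T, K) = -7 + (K + T)**2 (X(T, K) = -7 + (T + K)*(K + T) = -7 + (K + T)*(K + T) = -7 + (K + T)**2)
E(Y) = 1/14 (E(Y) = -1/7/(-2) = -1/7*(-1/2) = 1/14)
L(z, o) = 11/984 (L(z, o) = (11/(2 + 11**2))/8 = (11/(2 + 121))/8 = (11/123)/8 = (11*(1/123))/8 = (1/8)*(11/123) = 11/984)
1/L(E(-1), X(-14, -7)) = 1/(11/984) = 984/11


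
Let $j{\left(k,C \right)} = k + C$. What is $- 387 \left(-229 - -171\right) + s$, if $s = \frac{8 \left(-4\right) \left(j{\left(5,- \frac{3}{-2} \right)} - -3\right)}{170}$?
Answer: $\frac{1907758}{85} \approx 22444.0$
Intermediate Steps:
$j{\left(k,C \right)} = C + k$
$s = - \frac{152}{85}$ ($s = \frac{8 \left(-4\right) \left(\left(- \frac{3}{-2} + 5\right) - -3\right)}{170} = - 32 \left(\left(\left(-3\right) \left(- \frac{1}{2}\right) + 5\right) + 3\right) \frac{1}{170} = - 32 \left(\left(\frac{3}{2} + 5\right) + 3\right) \frac{1}{170} = - 32 \left(\frac{13}{2} + 3\right) \frac{1}{170} = \left(-32\right) \frac{19}{2} \cdot \frac{1}{170} = \left(-304\right) \frac{1}{170} = - \frac{152}{85} \approx -1.7882$)
$- 387 \left(-229 - -171\right) + s = - 387 \left(-229 - -171\right) - \frac{152}{85} = - 387 \left(-229 + 171\right) - \frac{152}{85} = \left(-387\right) \left(-58\right) - \frac{152}{85} = 22446 - \frac{152}{85} = \frac{1907758}{85}$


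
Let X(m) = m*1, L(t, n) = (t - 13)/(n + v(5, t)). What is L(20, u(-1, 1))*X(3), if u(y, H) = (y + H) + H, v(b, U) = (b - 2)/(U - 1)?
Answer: 399/22 ≈ 18.136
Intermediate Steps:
v(b, U) = (-2 + b)/(-1 + U)
u(y, H) = y + 2*H (u(y, H) = (H + y) + H = y + 2*H)
L(t, n) = (-13 + t)/(n + 3/(-1 + t)) (L(t, n) = (t - 13)/(n + (-2 + 5)/(-1 + t)) = (-13 + t)/(n + 3/(-1 + t)))
X(m) = m
L(20, u(-1, 1))*X(3) = ((-1 + 20)*(-13 + 20)/(3 + (-1 + 2*1)*(-1 + 20)))*3 = (19*7/(3 + (-1 + 2)*19))*3 = (19*7/(3 + 1*19))*3 = (19*7/(3 + 19))*3 = (19*7/22)*3 = ((1/22)*19*7)*3 = (133/22)*3 = 399/22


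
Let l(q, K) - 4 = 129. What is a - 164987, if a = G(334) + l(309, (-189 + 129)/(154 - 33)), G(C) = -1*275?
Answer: -165129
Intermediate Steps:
l(q, K) = 133 (l(q, K) = 4 + 129 = 133)
G(C) = -275
a = -142 (a = -275 + 133 = -142)
a - 164987 = -142 - 164987 = -165129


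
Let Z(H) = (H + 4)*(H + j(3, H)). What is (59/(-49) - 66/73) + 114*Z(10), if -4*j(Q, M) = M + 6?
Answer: 34245811/3577 ≈ 9573.9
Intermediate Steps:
j(Q, M) = -3/2 - M/4 (j(Q, M) = -(M + 6)/4 = -(6 + M)/4 = -3/2 - M/4)
Z(H) = (4 + H)*(-3/2 + 3*H/4) (Z(H) = (H + 4)*(H + (-3/2 - H/4)) = (4 + H)*(-3/2 + 3*H/4))
(59/(-49) - 66/73) + 114*Z(10) = (59/(-49) - 66/73) + 114*(-6 + (3/2)*10 + (¾)*10²) = (59*(-1/49) - 66*1/73) + 114*(-6 + 15 + (¾)*100) = (-59/49 - 66/73) + 114*(-6 + 15 + 75) = -7541/3577 + 114*84 = -7541/3577 + 9576 = 34245811/3577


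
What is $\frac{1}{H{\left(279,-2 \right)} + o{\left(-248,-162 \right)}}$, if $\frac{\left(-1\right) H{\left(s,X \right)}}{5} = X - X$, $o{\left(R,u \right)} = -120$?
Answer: $- \frac{1}{120} \approx -0.0083333$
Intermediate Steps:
$H{\left(s,X \right)} = 0$ ($H{\left(s,X \right)} = - 5 \left(X - X\right) = \left(-5\right) 0 = 0$)
$\frac{1}{H{\left(279,-2 \right)} + o{\left(-248,-162 \right)}} = \frac{1}{0 - 120} = \frac{1}{-120} = - \frac{1}{120}$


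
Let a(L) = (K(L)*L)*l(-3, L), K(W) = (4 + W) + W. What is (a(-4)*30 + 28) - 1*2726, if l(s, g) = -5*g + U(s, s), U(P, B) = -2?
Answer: 5942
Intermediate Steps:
K(W) = 4 + 2*W
l(s, g) = -2 - 5*g (l(s, g) = -5*g - 2 = -2 - 5*g)
a(L) = L*(-2 - 5*L)*(4 + 2*L) (a(L) = ((4 + 2*L)*L)*(-2 - 5*L) = (L*(4 + 2*L))*(-2 - 5*L) = L*(-2 - 5*L)*(4 + 2*L))
(a(-4)*30 + 28) - 1*2726 = (-2*(-4)*(2 - 4)*(2 + 5*(-4))*30 + 28) - 1*2726 = (-2*(-4)*(-2)*(2 - 20)*30 + 28) - 2726 = (-2*(-4)*(-2)*(-18)*30 + 28) - 2726 = (288*30 + 28) - 2726 = (8640 + 28) - 2726 = 8668 - 2726 = 5942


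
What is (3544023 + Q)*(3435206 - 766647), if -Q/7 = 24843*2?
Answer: 8529304315539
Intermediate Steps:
Q = -347802 (Q = -173901*2 = -7*49686 = -347802)
(3544023 + Q)*(3435206 - 766647) = (3544023 - 347802)*(3435206 - 766647) = 3196221*2668559 = 8529304315539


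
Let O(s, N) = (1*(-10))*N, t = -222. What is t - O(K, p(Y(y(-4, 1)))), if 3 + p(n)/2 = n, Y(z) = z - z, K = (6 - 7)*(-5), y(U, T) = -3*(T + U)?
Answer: -282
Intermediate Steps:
y(U, T) = -3*T - 3*U
K = 5 (K = -1*(-5) = 5)
Y(z) = 0
p(n) = -6 + 2*n
O(s, N) = -10*N
t - O(K, p(Y(y(-4, 1)))) = -222 - (-10)*(-6 + 2*0) = -222 - (-10)*(-6 + 0) = -222 - (-10)*(-6) = -222 - 1*60 = -222 - 60 = -282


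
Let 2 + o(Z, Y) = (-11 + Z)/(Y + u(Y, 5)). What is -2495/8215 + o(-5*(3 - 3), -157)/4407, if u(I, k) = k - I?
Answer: -3676656/12067835 ≈ -0.30467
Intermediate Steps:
o(Z, Y) = -21/5 + Z/5 (o(Z, Y) = -2 + (-11 + Z)/(Y + (5 - Y)) = -2 + (-11 + Z)/5 = -2 + (-11 + Z)*(1/5) = -2 + (-11/5 + Z/5) = -21/5 + Z/5)
-2495/8215 + o(-5*(3 - 3), -157)/4407 = -2495/8215 + (-21/5 + (-5*(3 - 3))/5)/4407 = -2495*1/8215 + (-21/5 + (-5*0)/5)*(1/4407) = -499/1643 + (-21/5 + (1/5)*0)*(1/4407) = -499/1643 + (-21/5 + 0)*(1/4407) = -499/1643 - 21/5*1/4407 = -499/1643 - 7/7345 = -3676656/12067835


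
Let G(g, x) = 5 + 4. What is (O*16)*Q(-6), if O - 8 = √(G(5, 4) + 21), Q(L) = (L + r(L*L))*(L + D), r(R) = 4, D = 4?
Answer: 512 + 64*√30 ≈ 862.54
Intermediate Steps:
G(g, x) = 9
Q(L) = (4 + L)² (Q(L) = (L + 4)*(L + 4) = (4 + L)*(4 + L) = (4 + L)²)
O = 8 + √30 (O = 8 + √(9 + 21) = 8 + √30 ≈ 13.477)
(O*16)*Q(-6) = ((8 + √30)*16)*(16 + (-6)² + 8*(-6)) = (128 + 16*√30)*(16 + 36 - 48) = (128 + 16*√30)*4 = 512 + 64*√30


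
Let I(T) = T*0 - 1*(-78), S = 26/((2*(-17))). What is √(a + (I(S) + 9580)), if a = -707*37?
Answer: I*√16501 ≈ 128.46*I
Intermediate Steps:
S = -13/17 (S = 26/(-34) = 26*(-1/34) = -13/17 ≈ -0.76471)
I(T) = 78 (I(T) = 0 + 78 = 78)
a = -26159
√(a + (I(S) + 9580)) = √(-26159 + (78 + 9580)) = √(-26159 + 9658) = √(-16501) = I*√16501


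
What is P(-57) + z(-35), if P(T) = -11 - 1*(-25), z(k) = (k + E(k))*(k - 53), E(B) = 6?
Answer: 2566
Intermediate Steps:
z(k) = (-53 + k)*(6 + k) (z(k) = (k + 6)*(k - 53) = (6 + k)*(-53 + k) = (-53 + k)*(6 + k))
P(T) = 14 (P(T) = -11 + 25 = 14)
P(-57) + z(-35) = 14 + (-318 + (-35)**2 - 47*(-35)) = 14 + (-318 + 1225 + 1645) = 14 + 2552 = 2566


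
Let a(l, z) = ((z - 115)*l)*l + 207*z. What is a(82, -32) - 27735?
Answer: -1022787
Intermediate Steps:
a(l, z) = 207*z + l²*(-115 + z) (a(l, z) = ((-115 + z)*l)*l + 207*z = (l*(-115 + z))*l + 207*z = l²*(-115 + z) + 207*z = 207*z + l²*(-115 + z))
a(82, -32) - 27735 = (-115*82² + 207*(-32) - 32*82²) - 27735 = (-115*6724 - 6624 - 32*6724) - 27735 = (-773260 - 6624 - 215168) - 27735 = -995052 - 27735 = -1022787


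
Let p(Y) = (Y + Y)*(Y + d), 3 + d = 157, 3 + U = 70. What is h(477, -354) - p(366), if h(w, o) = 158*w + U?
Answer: -305207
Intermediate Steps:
U = 67 (U = -3 + 70 = 67)
d = 154 (d = -3 + 157 = 154)
h(w, o) = 67 + 158*w (h(w, o) = 158*w + 67 = 67 + 158*w)
p(Y) = 2*Y*(154 + Y) (p(Y) = (Y + Y)*(Y + 154) = (2*Y)*(154 + Y) = 2*Y*(154 + Y))
h(477, -354) - p(366) = (67 + 158*477) - 2*366*(154 + 366) = (67 + 75366) - 2*366*520 = 75433 - 1*380640 = 75433 - 380640 = -305207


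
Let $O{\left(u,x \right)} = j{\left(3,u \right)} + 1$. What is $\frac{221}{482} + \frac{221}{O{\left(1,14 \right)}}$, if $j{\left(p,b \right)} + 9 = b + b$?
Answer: $- \frac{26299}{723} \approx -36.375$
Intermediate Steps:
$j{\left(p,b \right)} = -9 + 2 b$ ($j{\left(p,b \right)} = -9 + \left(b + b\right) = -9 + 2 b$)
$O{\left(u,x \right)} = -8 + 2 u$ ($O{\left(u,x \right)} = \left(-9 + 2 u\right) + 1 = -8 + 2 u$)
$\frac{221}{482} + \frac{221}{O{\left(1,14 \right)}} = \frac{221}{482} + \frac{221}{-8 + 2 \cdot 1} = 221 \cdot \frac{1}{482} + \frac{221}{-8 + 2} = \frac{221}{482} + \frac{221}{-6} = \frac{221}{482} + 221 \left(- \frac{1}{6}\right) = \frac{221}{482} - \frac{221}{6} = - \frac{26299}{723}$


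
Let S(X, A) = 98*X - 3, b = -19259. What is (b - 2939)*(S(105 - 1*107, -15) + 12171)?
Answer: -265754456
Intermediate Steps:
S(X, A) = -3 + 98*X
(b - 2939)*(S(105 - 1*107, -15) + 12171) = (-19259 - 2939)*((-3 + 98*(105 - 1*107)) + 12171) = -22198*((-3 + 98*(105 - 107)) + 12171) = -22198*((-3 + 98*(-2)) + 12171) = -22198*((-3 - 196) + 12171) = -22198*(-199 + 12171) = -22198*11972 = -265754456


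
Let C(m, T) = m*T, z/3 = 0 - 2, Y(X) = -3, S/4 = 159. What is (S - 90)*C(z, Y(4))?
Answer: 9828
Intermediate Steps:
S = 636 (S = 4*159 = 636)
z = -6 (z = 3*(0 - 2) = 3*(-2) = -6)
C(m, T) = T*m
(S - 90)*C(z, Y(4)) = (636 - 90)*(-3*(-6)) = 546*18 = 9828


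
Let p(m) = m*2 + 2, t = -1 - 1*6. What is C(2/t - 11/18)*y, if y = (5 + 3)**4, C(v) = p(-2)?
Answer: -8192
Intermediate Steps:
t = -7 (t = -1 - 6 = -7)
p(m) = 2 + 2*m (p(m) = 2*m + 2 = 2 + 2*m)
C(v) = -2 (C(v) = 2 + 2*(-2) = 2 - 4 = -2)
y = 4096 (y = 8**4 = 4096)
C(2/t - 11/18)*y = -2*4096 = -8192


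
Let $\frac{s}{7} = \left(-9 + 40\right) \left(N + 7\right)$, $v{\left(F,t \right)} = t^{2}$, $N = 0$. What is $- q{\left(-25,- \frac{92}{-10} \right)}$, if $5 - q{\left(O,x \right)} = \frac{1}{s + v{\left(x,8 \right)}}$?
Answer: $- \frac{7914}{1583} \approx -4.9994$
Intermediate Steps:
$s = 1519$ ($s = 7 \left(-9 + 40\right) \left(0 + 7\right) = 7 \cdot 31 \cdot 7 = 7 \cdot 217 = 1519$)
$q{\left(O,x \right)} = \frac{7914}{1583}$ ($q{\left(O,x \right)} = 5 - \frac{1}{1519 + 8^{2}} = 5 - \frac{1}{1519 + 64} = 5 - \frac{1}{1583} = \frac{7914}{1583}$)
$- q{\left(-25,- \frac{92}{-10} \right)} = \left(-1\right) \frac{7914}{1583} = - \frac{7914}{1583}$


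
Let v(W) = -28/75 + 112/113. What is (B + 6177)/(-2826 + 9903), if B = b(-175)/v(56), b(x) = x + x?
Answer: 699441/882266 ≈ 0.79278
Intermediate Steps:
v(W) = 5236/8475 (v(W) = -28*1/75 + 112*(1/113) = -28/75 + 112/113 = 5236/8475)
b(x) = 2*x
B = -211875/374 (B = (2*(-175))/(5236/8475) = -350*8475/5236 = -211875/374 ≈ -566.51)
(B + 6177)/(-2826 + 9903) = (-211875/374 + 6177)/(-2826 + 9903) = (2098323/374)/7077 = (2098323/374)*(1/7077) = 699441/882266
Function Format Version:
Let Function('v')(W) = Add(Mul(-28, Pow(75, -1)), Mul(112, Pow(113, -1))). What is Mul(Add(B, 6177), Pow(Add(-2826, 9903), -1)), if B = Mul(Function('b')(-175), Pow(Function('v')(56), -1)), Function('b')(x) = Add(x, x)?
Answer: Rational(699441, 882266) ≈ 0.79278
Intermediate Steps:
Function('v')(W) = Rational(5236, 8475) (Function('v')(W) = Add(Mul(-28, Rational(1, 75)), Mul(112, Rational(1, 113))) = Add(Rational(-28, 75), Rational(112, 113)) = Rational(5236, 8475))
Function('b')(x) = Mul(2, x)
B = Rational(-211875, 374) (B = Mul(Mul(2, -175), Pow(Rational(5236, 8475), -1)) = Mul(-350, Rational(8475, 5236)) = Rational(-211875, 374) ≈ -566.51)
Mul(Add(B, 6177), Pow(Add(-2826, 9903), -1)) = Mul(Add(Rational(-211875, 374), 6177), Pow(Add(-2826, 9903), -1)) = Mul(Rational(2098323, 374), Pow(7077, -1)) = Mul(Rational(2098323, 374), Rational(1, 7077)) = Rational(699441, 882266)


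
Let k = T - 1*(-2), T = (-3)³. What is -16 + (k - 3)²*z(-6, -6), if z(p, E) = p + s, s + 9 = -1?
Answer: -12560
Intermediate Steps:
s = -10 (s = -9 - 1 = -10)
z(p, E) = -10 + p (z(p, E) = p - 10 = -10 + p)
T = -27
k = -25 (k = -27 - 1*(-2) = -27 + 2 = -25)
-16 + (k - 3)²*z(-6, -6) = -16 + (-25 - 3)²*(-10 - 6) = -16 + (-28)²*(-16) = -16 + 784*(-16) = -16 - 12544 = -12560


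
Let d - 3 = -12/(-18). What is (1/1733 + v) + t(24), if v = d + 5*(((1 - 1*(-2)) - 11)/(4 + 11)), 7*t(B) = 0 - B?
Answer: -29454/12131 ≈ -2.4280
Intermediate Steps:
t(B) = -B/7 (t(B) = (0 - B)/7 = (-B)/7 = -B/7)
d = 11/3 (d = 3 - 12/(-18) = 3 - 12*(-1/18) = 3 + ⅔ = 11/3 ≈ 3.6667)
v = 1 (v = 11/3 + 5*(((1 - 1*(-2)) - 11)/(4 + 11)) = 11/3 + 5*(((1 + 2) - 11)/15) = 11/3 + 5*((3 - 11)*(1/15)) = 11/3 + 5*(-8*1/15) = 11/3 + 5*(-8/15) = 11/3 - 8/3 = 1)
(1/1733 + v) + t(24) = (1/1733 + 1) - ⅐*24 = (1/1733 + 1) - 24/7 = 1734/1733 - 24/7 = -29454/12131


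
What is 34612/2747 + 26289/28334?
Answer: 1052912291/77833498 ≈ 13.528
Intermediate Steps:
34612/2747 + 26289/28334 = 1052912291/77833498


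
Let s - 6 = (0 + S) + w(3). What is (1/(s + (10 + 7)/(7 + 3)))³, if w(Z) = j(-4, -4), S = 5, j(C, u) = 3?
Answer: 1000/3869893 ≈ 0.00025841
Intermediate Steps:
w(Z) = 3
s = 14 (s = 6 + ((0 + 5) + 3) = 6 + (5 + 3) = 6 + 8 = 14)
(1/(s + (10 + 7)/(7 + 3)))³ = (1/(14 + (10 + 7)/(7 + 3)))³ = (1/(14 + 17/10))³ = (1/(157/10))³ = (10/157)³ = 1000/3869893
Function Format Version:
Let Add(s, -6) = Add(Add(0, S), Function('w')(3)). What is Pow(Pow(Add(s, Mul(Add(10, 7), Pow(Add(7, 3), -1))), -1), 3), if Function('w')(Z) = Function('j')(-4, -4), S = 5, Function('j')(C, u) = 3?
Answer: Rational(1000, 3869893) ≈ 0.00025841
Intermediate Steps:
Function('w')(Z) = 3
s = 14 (s = Add(6, Add(Add(0, 5), 3)) = Add(6, Add(5, 3)) = Add(6, 8) = 14)
Pow(Pow(Add(s, Mul(Add(10, 7), Pow(Add(7, 3), -1))), -1), 3) = Pow(Pow(Add(14, Mul(Add(10, 7), Pow(Add(7, 3), -1))), -1), 3) = Pow(Pow(Add(14, Mul(17, Pow(10, -1))), -1), 3) = Pow(Pow(Add(14, Mul(17, Rational(1, 10))), -1), 3) = Pow(Pow(Add(14, Rational(17, 10)), -1), 3) = Pow(Pow(Rational(157, 10), -1), 3) = Pow(Rational(10, 157), 3) = Rational(1000, 3869893)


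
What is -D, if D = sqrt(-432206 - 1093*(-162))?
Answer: -2*I*sqrt(63785) ≈ -505.11*I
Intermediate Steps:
D = 2*I*sqrt(63785) (D = sqrt(-432206 + 177066) = sqrt(-255140) = 2*I*sqrt(63785) ≈ 505.11*I)
-D = -2*I*sqrt(63785)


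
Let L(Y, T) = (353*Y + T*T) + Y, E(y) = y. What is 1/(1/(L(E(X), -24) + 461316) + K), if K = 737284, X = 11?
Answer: 465786/343416565225 ≈ 1.3563e-6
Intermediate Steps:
L(Y, T) = T**2 + 354*Y (L(Y, T) = (353*Y + T**2) + Y = (T**2 + 353*Y) + Y = T**2 + 354*Y)
1/(1/(L(E(X), -24) + 461316) + K) = 1/(1/(((-24)**2 + 354*11) + 461316) + 737284) = 1/(1/((576 + 3894) + 461316) + 737284) = 1/(1/(4470 + 461316) + 737284) = 1/(1/465786 + 737284) = 1/(343416565225/465786) = 465786/343416565225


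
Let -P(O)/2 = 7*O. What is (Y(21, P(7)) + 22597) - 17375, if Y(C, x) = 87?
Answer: 5309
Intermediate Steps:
P(O) = -14*O
(Y(21, P(7)) + 22597) - 17375 = (87 + 22597) - 17375 = 22684 - 17375 = 5309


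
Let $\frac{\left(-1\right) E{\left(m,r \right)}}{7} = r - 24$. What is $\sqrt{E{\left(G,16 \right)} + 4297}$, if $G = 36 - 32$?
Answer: $\sqrt{4353} \approx 65.977$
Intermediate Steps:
$G = 4$ ($G = 36 - 32 = 4$)
$E{\left(m,r \right)} = 168 - 7 r$ ($E{\left(m,r \right)} = - 7 \left(r - 24\right) = - 7 \left(-24 + r\right) = 168 - 7 r$)
$\sqrt{E{\left(G,16 \right)} + 4297} = \sqrt{\left(168 - 112\right) + 4297} = \sqrt{56 + 4297} = \sqrt{4353}$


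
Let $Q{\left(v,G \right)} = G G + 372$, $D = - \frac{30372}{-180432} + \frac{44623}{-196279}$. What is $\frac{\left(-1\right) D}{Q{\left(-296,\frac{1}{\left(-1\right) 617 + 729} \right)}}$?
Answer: $\frac{78027836992}{491843799390687} \approx 0.00015864$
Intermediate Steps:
$D = - \frac{174169279}{2951251044}$ ($D = \left(-30372\right) \left(- \frac{1}{180432}\right) + 44623 \left(- \frac{1}{196279}\right) = \frac{2531}{15036} - \frac{44623}{196279} = - \frac{174169279}{2951251044} \approx -0.059015$)
$Q{\left(v,G \right)} = 372 + G^{2}$ ($Q{\left(v,G \right)} = G^{2} + 372 = 372 + G^{2}$)
$\frac{\left(-1\right) D}{Q{\left(-296,\frac{1}{\left(-1\right) 617 + 729} \right)}} = \frac{\left(-1\right) \left(- \frac{174169279}{2951251044}\right)}{372 + \left(\frac{1}{\left(-1\right) 617 + 729}\right)^{2}} = \frac{174169279}{2951251044 \left(372 + \left(\frac{1}{-617 + 729}\right)^{2}\right)} = \frac{174169279}{2951251044 \left(372 + \left(\frac{1}{112}\right)^{2}\right)} = \frac{174169279}{2951251044 \left(372 + \frac{1}{12544}\right)} = \frac{174169279}{2951251044 \cdot \frac{4666369}{12544}} = \frac{174169279}{2951251044} \cdot \frac{12544}{4666369} = \frac{78027836992}{491843799390687}$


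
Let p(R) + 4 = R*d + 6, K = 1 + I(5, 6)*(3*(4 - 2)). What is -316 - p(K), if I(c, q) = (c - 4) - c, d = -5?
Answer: -433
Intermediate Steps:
I(c, q) = -4 (I(c, q) = (-4 + c) - c = -4)
K = -23 (K = 1 - 12*(4 - 2) = 1 - 12*2 = 1 - 4*6 = 1 - 24 = -23)
p(R) = 2 - 5*R (p(R) = -4 + (R*(-5) + 6) = -4 + (-5*R + 6) = -4 + (6 - 5*R) = 2 - 5*R)
-316 - p(K) = -316 - (2 - 5*(-23)) = -316 - (2 + 115) = -316 - 1*117 = -316 - 117 = -433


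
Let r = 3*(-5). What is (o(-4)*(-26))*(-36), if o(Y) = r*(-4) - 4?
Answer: 52416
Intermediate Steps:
r = -15
o(Y) = 56 (o(Y) = -15*(-4) - 4 = 60 - 4 = 56)
(o(-4)*(-26))*(-36) = (56*(-26))*(-36) = -1456*(-36) = 52416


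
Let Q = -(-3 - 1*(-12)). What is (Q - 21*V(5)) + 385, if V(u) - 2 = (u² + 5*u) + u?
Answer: -821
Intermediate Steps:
V(u) = 2 + u² + 6*u (V(u) = 2 + ((u² + 5*u) + u) = 2 + (u² + 6*u) = 2 + u² + 6*u)
Q = -9 (Q = -(-3 + 12) = -1*9 = -9)
(Q - 21*V(5)) + 385 = (-9 - 21*(2 + 5² + 6*5)) + 385 = (-9 - 21*(2 + 25 + 30)) + 385 = (-9 - 21*57) + 385 = (-9 - 1197) + 385 = -1206 + 385 = -821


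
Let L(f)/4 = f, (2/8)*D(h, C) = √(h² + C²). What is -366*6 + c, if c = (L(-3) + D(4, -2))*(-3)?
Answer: -2160 - 24*√5 ≈ -2213.7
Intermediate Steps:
D(h, C) = 4*√(C² + h²) (D(h, C) = 4*√(h² + C²) = 4*√(C² + h²))
L(f) = 4*f
c = 36 - 24*√5 (c = (4*(-3) + 4*√((-2)² + 4²))*(-3) = (-12 + 4*√(4 + 16))*(-3) = (-12 + 4*√20)*(-3) = (-12 + 4*(2*√5))*(-3) = (-12 + 8*√5)*(-3) = 36 - 24*√5 ≈ -17.666)
-366*6 + c = -366*6 + (36 - 24*√5) = -122*18 + (36 - 24*√5) = -2196 + (36 - 24*√5) = -2160 - 24*√5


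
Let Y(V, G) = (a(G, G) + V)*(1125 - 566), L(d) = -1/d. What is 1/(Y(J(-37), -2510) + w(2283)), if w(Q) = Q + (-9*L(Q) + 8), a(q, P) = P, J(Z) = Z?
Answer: -761/1081747799 ≈ -7.0349e-7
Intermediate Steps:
Y(V, G) = 559*G + 559*V (Y(V, G) = (G + V)*(1125 - 566) = (G + V)*559 = 559*G + 559*V)
w(Q) = 8 + Q + 9/Q (w(Q) = Q + (-(-9)/Q + 8) = Q + (9/Q + 8) = Q + (8 + 9/Q) = 8 + Q + 9/Q)
1/(Y(J(-37), -2510) + w(2283)) = 1/((559*(-2510) + 559*(-37)) + (8 + 2283 + 9/2283)) = 1/((-1403090 - 20683) + (8 + 2283 + 9*(1/2283))) = 1/(-1423773 + (8 + 2283 + 3/761)) = 1/(-1423773 + 1743454/761) = 1/(-1081747799/761) = -761/1081747799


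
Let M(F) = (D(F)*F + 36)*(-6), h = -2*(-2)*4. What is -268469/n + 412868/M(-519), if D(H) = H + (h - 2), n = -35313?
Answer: 67944112825/9256632003 ≈ 7.3400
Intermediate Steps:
h = 16 (h = 4*4 = 16)
D(H) = 14 + H (D(H) = H + (16 - 2) = H + 14 = 14 + H)
M(F) = -216 - 6*F*(14 + F) (M(F) = ((14 + F)*F + 36)*(-6) = (F*(14 + F) + 36)*(-6) = (36 + F*(14 + F))*(-6) = -216 - 6*F*(14 + F))
-268469/n + 412868/M(-519) = -268469/(-35313) + 412868/(-216 - 6*(-519)*(14 - 519)) = -268469*(-1/35313) + 412868/(-216 - 6*(-519)*(-505)) = 268469/35313 + 412868/(-216 - 1572570) = 268469/35313 + 412868/(-1572786) = 268469/35313 + 412868*(-1/1572786) = 268469/35313 - 206434/786393 = 67944112825/9256632003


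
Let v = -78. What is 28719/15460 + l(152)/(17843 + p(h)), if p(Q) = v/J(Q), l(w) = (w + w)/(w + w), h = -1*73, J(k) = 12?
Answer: 1024523807/551504580 ≈ 1.8577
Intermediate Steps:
h = -73
l(w) = 1 (l(w) = (2*w)/((2*w)) = (2*w)*(1/(2*w)) = 1)
p(Q) = -13/2 (p(Q) = -78/12 = -78*1/12 = -13/2)
28719/15460 + l(152)/(17843 + p(h)) = 28719/15460 + 1/(17843 - 13/2) = 28719*(1/15460) + 1/(35673/2) = 28719/15460 + 1*(2/35673) = 28719/15460 + 2/35673 = 1024523807/551504580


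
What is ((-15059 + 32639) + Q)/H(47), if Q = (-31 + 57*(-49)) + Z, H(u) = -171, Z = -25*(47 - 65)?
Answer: -15206/171 ≈ -88.924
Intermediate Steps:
Z = 450 (Z = -25*(-18) = 450)
Q = -2374 (Q = (-31 + 57*(-49)) + 450 = (-31 - 2793) + 450 = -2824 + 450 = -2374)
((-15059 + 32639) + Q)/H(47) = ((-15059 + 32639) - 2374)/(-171) = (17580 - 2374)*(-1/171) = 15206*(-1/171) = -15206/171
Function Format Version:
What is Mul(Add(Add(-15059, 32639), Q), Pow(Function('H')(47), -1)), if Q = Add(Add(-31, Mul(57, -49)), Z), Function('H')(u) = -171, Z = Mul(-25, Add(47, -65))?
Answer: Rational(-15206, 171) ≈ -88.924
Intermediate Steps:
Z = 450 (Z = Mul(-25, -18) = 450)
Q = -2374 (Q = Add(Add(-31, Mul(57, -49)), 450) = Add(Add(-31, -2793), 450) = Add(-2824, 450) = -2374)
Mul(Add(Add(-15059, 32639), Q), Pow(Function('H')(47), -1)) = Mul(Add(Add(-15059, 32639), -2374), Pow(-171, -1)) = Mul(Add(17580, -2374), Rational(-1, 171)) = Mul(15206, Rational(-1, 171)) = Rational(-15206, 171)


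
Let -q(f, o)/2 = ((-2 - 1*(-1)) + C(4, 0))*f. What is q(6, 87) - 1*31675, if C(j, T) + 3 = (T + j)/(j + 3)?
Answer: -221437/7 ≈ -31634.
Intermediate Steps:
C(j, T) = -3 + (T + j)/(3 + j) (C(j, T) = -3 + (T + j)/(j + 3) = -3 + (T + j)/(3 + j))
q(f, o) = 48*f/7 (q(f, o) = -2*((-2 - 1*(-1)) + (-9 + 0 - 2*4)/(3 + 4))*f = -2*((-2 + 1) + (-9 + 0 - 8)/7)*f = -2*(-1 + (1/7)*(-17))*f = -2*(-1 - 17/7)*f = -(-48)*f/7 = 48*f/7)
q(6, 87) - 1*31675 = (48/7)*6 - 1*31675 = 288/7 - 31675 = -221437/7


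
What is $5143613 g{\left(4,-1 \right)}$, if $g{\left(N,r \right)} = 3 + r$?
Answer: $10287226$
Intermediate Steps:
$5143613 g{\left(4,-1 \right)} = 5143613 \left(3 - 1\right) = 5143613 \cdot 2 = 10287226$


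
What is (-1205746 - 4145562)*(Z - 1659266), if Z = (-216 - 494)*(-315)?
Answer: 7682423385728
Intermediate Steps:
Z = 223650 (Z = -710*(-315) = 223650)
(-1205746 - 4145562)*(Z - 1659266) = (-1205746 - 4145562)*(223650 - 1659266) = -5351308*(-1435616) = 7682423385728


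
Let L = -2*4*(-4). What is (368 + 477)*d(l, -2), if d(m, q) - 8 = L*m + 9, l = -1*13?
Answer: -337155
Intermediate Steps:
L = 32 (L = -8*(-4) = 32)
l = -13
d(m, q) = 17 + 32*m (d(m, q) = 8 + (32*m + 9) = 8 + (9 + 32*m) = 17 + 32*m)
(368 + 477)*d(l, -2) = (368 + 477)*(17 + 32*(-13)) = 845*(17 - 416) = 845*(-399) = -337155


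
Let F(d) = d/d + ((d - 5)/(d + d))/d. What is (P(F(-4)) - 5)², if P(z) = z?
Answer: 18769/1024 ≈ 18.329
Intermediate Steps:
F(d) = 1 + (-5 + d)/(2*d²) (F(d) = 1 + ((-5 + d)/((2*d)))/d = 1 + ((-5 + d)*(1/(2*d)))/d = 1 + ((-5 + d)/(2*d))/d = 1 + (-5 + d)/(2*d²))
(P(F(-4)) - 5)² = ((½)*(-5 - 4 + 2*(-4)²)/(-4)² - 5)² = ((½)*(1/16)*(-5 - 4 + 2*16) - 5)² = ((½)*(1/16)*(-5 - 4 + 32) - 5)² = ((½)*(1/16)*23 - 5)² = (23/32 - 5)² = (-137/32)² = 18769/1024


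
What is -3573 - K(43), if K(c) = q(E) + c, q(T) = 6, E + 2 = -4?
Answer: -3622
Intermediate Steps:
E = -6 (E = -2 - 4 = -6)
K(c) = 6 + c
-3573 - K(43) = -3573 - (6 + 43) = -3573 - 1*49 = -3573 - 49 = -3622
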